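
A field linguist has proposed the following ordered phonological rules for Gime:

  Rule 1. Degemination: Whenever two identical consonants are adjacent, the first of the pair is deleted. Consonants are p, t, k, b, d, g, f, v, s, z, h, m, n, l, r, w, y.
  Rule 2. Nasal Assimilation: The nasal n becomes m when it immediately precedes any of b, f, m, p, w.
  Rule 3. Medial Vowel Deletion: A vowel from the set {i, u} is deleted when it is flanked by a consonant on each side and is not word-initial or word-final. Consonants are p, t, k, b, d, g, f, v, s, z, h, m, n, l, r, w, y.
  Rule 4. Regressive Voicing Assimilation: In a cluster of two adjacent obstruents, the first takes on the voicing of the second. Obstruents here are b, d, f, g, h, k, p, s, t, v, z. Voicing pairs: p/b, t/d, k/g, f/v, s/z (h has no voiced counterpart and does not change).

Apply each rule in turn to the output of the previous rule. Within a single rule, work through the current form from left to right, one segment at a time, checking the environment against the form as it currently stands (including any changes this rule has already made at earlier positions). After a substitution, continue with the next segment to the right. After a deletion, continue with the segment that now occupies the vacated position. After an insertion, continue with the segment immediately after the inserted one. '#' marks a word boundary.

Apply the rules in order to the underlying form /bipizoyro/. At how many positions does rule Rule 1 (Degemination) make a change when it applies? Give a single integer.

0

Rule 1 Degemination: no change — [bipizoyro]
Rule 2 Nasal Assimilation: no change — [bipizoyro]
Rule 3 Medial Vowel Deletion: [bipizoyro] → [bpzoyro]
Rule 4 Regressive Voicing Assimilation: [bpzoyro] → [pbzoyro]
Rule Rule 1 changed 0 position(s).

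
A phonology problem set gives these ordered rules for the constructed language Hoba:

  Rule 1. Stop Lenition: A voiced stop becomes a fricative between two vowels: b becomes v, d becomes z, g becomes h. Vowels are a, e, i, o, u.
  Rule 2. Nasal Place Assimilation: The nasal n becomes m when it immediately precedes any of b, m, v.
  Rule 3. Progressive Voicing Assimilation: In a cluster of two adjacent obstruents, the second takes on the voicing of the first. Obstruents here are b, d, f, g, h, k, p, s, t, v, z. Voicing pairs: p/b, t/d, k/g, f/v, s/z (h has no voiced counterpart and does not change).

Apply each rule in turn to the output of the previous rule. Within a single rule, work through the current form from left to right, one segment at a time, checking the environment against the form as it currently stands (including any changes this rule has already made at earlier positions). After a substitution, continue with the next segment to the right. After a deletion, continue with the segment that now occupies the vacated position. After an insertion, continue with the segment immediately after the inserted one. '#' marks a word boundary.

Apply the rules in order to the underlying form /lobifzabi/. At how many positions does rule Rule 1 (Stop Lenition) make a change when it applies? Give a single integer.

2

Rule 1 Stop Lenition: [lobifzabi] → [lovifzavi]
Rule 2 Nasal Place Assimilation: no change — [lovifzavi]
Rule 3 Progressive Voicing Assimilation: [lovifzavi] → [lovifsavi]
Rule Rule 1 changed 2 position(s).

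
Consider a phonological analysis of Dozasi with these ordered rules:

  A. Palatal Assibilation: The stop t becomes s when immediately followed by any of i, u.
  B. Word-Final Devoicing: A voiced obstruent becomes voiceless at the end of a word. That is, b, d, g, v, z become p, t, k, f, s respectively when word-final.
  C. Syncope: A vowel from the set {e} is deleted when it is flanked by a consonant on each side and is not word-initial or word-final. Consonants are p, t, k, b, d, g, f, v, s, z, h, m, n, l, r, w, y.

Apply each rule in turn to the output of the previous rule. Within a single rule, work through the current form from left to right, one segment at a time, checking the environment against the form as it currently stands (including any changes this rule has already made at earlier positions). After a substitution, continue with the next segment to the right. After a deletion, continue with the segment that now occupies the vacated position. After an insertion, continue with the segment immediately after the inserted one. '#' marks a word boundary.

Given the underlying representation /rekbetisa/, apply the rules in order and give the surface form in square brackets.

[rkbsisa]

A Palatal Assibilation: [rekbetisa] → [rekbesisa]
B Word-Final Devoicing: no change — [rekbesisa]
C Syncope: [rekbesisa] → [rkbsisa]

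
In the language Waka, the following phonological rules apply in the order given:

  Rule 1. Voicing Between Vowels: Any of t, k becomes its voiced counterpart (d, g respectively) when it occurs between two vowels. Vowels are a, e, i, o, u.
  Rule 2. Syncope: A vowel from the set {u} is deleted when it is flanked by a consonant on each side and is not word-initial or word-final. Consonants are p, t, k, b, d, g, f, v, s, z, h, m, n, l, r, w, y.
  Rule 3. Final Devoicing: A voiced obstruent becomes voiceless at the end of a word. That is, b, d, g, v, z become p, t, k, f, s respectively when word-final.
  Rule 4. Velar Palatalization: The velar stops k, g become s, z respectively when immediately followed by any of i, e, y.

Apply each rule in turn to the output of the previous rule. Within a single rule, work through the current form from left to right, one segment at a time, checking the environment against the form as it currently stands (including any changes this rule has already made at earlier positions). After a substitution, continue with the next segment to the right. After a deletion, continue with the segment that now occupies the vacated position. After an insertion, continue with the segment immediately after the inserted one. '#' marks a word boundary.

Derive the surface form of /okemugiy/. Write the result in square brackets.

[ozemziy]

Rule 1 Voicing Between Vowels: [okemugiy] → [ogemugiy]
Rule 2 Syncope: [ogemugiy] → [ogemgiy]
Rule 3 Final Devoicing: no change — [ogemgiy]
Rule 4 Velar Palatalization: [ogemgiy] → [ozemziy]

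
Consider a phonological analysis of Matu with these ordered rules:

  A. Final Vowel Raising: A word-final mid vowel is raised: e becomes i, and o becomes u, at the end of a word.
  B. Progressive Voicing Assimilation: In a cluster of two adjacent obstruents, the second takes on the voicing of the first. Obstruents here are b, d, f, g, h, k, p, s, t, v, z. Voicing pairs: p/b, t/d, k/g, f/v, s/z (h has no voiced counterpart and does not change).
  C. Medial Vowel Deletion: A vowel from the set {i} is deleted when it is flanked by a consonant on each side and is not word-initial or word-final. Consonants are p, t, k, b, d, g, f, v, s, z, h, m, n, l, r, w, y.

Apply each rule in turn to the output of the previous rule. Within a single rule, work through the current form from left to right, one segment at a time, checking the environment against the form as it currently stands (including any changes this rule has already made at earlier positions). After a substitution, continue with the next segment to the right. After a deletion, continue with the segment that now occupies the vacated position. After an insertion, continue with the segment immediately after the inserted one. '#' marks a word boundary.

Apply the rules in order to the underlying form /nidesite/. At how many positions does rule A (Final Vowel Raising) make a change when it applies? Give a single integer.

A Final Vowel Raising: [nidesite] → [nidesiti]
B Progressive Voicing Assimilation: no change — [nidesiti]
C Medial Vowel Deletion: [nidesiti] → [ndesti]
Rule A changed 1 position(s).

1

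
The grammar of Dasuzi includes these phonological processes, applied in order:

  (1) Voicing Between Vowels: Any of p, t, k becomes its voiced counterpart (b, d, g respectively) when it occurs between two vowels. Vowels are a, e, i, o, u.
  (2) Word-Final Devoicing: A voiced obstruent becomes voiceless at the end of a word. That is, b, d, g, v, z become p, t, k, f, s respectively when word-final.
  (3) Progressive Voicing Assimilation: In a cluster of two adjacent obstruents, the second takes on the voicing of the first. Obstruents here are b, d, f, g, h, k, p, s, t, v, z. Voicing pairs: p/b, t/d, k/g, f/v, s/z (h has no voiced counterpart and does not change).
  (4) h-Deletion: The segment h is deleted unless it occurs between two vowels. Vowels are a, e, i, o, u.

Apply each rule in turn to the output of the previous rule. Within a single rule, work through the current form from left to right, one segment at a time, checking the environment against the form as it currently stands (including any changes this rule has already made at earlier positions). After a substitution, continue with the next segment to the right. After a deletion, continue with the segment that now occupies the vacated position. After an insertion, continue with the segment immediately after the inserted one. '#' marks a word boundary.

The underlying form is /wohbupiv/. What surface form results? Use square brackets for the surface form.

[wopubif]

(1) Voicing Between Vowels: [wohbupiv] → [wohbubiv]
(2) Word-Final Devoicing: [wohbubiv] → [wohbubif]
(3) Progressive Voicing Assimilation: [wohbubif] → [wohpubif]
(4) h-Deletion: [wohpubif] → [wopubif]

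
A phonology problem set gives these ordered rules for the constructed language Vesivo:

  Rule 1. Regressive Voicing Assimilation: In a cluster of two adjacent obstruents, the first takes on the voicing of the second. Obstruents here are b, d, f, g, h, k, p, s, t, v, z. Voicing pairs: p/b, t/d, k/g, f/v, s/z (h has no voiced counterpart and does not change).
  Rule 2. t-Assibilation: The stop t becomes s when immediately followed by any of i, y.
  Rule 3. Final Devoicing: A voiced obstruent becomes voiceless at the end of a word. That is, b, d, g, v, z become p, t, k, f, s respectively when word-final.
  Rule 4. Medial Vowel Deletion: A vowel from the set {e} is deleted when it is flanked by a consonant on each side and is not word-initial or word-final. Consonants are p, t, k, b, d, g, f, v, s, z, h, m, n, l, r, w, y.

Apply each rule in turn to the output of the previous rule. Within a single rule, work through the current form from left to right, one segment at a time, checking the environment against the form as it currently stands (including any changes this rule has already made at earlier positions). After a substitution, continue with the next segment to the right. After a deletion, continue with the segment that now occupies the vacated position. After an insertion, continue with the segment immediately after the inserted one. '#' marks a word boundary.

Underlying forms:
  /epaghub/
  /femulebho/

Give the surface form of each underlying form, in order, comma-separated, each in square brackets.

[epakhup], [fmulpho]

/epaghub/:
  Rule 1 Regressive Voicing Assimilation: [epaghub] → [epakhub]
  Rule 2 t-Assibilation: no change — [epakhub]
  Rule 3 Final Devoicing: [epakhub] → [epakhup]
  Rule 4 Medial Vowel Deletion: no change — [epakhup]
/femulebho/:
  Rule 1 Regressive Voicing Assimilation: [femulebho] → [femulepho]
  Rule 2 t-Assibilation: no change — [femulepho]
  Rule 3 Final Devoicing: no change — [femulepho]
  Rule 4 Medial Vowel Deletion: [femulepho] → [fmulpho]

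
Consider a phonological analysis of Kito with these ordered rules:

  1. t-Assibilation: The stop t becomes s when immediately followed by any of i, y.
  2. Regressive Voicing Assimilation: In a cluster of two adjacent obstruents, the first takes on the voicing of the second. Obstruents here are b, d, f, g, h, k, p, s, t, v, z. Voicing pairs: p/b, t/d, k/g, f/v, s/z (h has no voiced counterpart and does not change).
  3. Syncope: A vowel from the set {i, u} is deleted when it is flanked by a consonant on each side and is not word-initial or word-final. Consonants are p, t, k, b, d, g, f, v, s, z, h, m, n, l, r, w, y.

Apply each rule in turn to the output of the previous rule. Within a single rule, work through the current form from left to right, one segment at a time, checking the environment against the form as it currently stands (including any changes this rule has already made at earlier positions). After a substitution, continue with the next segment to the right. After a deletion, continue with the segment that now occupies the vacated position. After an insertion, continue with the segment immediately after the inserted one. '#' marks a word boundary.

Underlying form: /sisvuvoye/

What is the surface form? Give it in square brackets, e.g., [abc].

[szvvoye]

1 t-Assibilation: no change — [sisvuvoye]
2 Regressive Voicing Assimilation: [sisvuvoye] → [sizvuvoye]
3 Syncope: [sizvuvoye] → [szvvoye]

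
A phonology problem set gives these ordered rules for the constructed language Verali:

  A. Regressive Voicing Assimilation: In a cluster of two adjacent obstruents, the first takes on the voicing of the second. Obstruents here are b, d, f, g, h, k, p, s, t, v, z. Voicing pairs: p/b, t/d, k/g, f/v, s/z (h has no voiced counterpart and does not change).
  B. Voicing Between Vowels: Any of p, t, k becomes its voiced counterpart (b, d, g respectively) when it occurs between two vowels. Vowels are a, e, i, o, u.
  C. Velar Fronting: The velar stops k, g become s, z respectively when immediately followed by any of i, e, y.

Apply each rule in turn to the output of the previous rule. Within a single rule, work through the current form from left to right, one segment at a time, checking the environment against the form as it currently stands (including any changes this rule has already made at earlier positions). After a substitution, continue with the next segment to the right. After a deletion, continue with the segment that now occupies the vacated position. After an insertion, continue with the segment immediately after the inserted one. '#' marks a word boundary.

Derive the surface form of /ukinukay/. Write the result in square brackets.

A Regressive Voicing Assimilation: no change — [ukinukay]
B Voicing Between Vowels: [ukinukay] → [uginugay]
C Velar Fronting: [uginugay] → [uzinugay]

[uzinugay]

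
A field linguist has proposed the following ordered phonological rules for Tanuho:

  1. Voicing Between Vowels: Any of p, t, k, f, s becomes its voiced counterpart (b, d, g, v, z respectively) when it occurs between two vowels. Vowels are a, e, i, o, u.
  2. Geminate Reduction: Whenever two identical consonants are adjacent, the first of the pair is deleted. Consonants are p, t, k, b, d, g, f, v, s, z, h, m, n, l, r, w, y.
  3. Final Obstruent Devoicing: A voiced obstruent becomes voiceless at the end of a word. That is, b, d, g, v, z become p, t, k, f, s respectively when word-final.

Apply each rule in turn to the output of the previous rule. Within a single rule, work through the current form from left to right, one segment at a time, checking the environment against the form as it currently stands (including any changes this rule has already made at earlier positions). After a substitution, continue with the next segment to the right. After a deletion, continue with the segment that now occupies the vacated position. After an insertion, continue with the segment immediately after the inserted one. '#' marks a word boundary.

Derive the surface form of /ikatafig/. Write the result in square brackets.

[igadavik]

1 Voicing Between Vowels: [ikatafig] → [igadavig]
2 Geminate Reduction: no change — [igadavig]
3 Final Obstruent Devoicing: [igadavig] → [igadavik]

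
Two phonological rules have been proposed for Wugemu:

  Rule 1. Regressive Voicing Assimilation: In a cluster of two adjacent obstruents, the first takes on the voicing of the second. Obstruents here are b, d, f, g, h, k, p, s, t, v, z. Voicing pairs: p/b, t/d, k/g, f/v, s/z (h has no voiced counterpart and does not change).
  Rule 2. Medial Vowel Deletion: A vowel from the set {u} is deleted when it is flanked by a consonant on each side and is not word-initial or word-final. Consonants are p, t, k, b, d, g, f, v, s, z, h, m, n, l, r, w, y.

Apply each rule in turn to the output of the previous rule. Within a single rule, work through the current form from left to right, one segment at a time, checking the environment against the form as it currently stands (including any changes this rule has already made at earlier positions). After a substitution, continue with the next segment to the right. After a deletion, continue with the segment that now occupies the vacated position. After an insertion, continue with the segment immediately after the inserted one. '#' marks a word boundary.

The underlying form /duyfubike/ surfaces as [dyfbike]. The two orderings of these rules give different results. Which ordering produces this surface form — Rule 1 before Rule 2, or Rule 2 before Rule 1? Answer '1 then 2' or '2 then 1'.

Order 1 then 2:
  1 Regressive Voicing Assimilation: no change — [duyfubike]
  2 Medial Vowel Deletion: [duyfubike] → [dyfbike]
  result: [dyfbike]
Order 2 then 1:
  2 Medial Vowel Deletion: [duyfubike] → [dyfbike]
  1 Regressive Voicing Assimilation: [dyfbike] → [dyvbike]
  result: [dyvbike]

1 then 2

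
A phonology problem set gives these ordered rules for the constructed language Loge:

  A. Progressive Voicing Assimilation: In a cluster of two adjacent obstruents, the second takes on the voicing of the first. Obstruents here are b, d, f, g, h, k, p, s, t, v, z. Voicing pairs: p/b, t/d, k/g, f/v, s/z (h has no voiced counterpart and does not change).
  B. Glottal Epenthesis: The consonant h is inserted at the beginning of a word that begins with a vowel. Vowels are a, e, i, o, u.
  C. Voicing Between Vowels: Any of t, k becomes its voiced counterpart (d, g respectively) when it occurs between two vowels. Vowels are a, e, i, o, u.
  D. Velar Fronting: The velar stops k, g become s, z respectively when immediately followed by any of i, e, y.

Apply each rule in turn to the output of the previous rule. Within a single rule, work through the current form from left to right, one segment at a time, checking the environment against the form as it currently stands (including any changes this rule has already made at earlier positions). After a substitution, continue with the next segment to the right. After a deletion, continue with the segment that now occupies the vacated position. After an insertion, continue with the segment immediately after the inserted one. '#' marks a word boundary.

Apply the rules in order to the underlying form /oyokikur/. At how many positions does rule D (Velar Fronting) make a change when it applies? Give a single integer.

1

A Progressive Voicing Assimilation: no change — [oyokikur]
B Glottal Epenthesis: [oyokikur] → [hoyokikur]
C Voicing Between Vowels: [hoyokikur] → [hoyogigur]
D Velar Fronting: [hoyogigur] → [hoyozigur]
Rule D changed 1 position(s).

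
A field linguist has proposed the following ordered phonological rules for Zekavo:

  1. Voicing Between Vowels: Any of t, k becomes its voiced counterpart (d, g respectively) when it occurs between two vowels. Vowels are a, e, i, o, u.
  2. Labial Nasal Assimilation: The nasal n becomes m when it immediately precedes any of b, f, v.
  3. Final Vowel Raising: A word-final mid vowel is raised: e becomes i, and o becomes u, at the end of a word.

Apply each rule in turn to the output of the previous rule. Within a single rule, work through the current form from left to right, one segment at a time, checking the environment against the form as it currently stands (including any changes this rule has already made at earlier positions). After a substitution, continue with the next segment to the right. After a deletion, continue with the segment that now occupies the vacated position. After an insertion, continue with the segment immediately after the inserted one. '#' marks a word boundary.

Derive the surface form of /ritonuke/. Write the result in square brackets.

1 Voicing Between Vowels: [ritonuke] → [ridonuge]
2 Labial Nasal Assimilation: no change — [ridonuge]
3 Final Vowel Raising: [ridonuge] → [ridonugi]

[ridonugi]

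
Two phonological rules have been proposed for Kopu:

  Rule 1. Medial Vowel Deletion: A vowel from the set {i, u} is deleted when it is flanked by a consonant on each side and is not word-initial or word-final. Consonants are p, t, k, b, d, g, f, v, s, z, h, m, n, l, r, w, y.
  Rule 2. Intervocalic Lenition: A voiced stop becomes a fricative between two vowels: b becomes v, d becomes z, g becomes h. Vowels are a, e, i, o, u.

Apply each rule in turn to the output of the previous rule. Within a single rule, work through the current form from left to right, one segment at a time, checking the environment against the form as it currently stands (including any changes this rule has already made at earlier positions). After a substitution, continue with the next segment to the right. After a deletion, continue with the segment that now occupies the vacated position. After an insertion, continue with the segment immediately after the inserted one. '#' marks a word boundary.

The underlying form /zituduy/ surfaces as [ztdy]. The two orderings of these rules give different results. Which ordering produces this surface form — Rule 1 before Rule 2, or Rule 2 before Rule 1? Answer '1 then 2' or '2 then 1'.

1 then 2

Order 1 then 2:
  1 Medial Vowel Deletion: [zituduy] → [ztdy]
  2 Intervocalic Lenition: no change — [ztdy]
  result: [ztdy]
Order 2 then 1:
  2 Intervocalic Lenition: [zituduy] → [zituzuy]
  1 Medial Vowel Deletion: [zituzuy] → [ztzy]
  result: [ztzy]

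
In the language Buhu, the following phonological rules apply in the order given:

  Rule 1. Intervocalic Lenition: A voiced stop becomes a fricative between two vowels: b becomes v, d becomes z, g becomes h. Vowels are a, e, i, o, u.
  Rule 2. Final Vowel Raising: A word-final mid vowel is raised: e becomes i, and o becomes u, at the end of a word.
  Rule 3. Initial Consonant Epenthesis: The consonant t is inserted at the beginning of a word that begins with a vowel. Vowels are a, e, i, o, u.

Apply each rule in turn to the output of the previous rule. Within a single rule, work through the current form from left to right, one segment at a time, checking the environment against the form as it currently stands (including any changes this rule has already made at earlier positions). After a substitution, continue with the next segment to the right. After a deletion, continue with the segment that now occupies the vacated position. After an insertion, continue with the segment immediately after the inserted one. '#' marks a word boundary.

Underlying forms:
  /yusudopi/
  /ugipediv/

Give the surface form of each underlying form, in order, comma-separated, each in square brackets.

[yusuzopi], [tuhipeziv]

/yusudopi/:
  Rule 1 Intervocalic Lenition: [yusudopi] → [yusuzopi]
  Rule 2 Final Vowel Raising: no change — [yusuzopi]
  Rule 3 Initial Consonant Epenthesis: no change — [yusuzopi]
/ugipediv/:
  Rule 1 Intervocalic Lenition: [ugipediv] → [uhipeziv]
  Rule 2 Final Vowel Raising: no change — [uhipeziv]
  Rule 3 Initial Consonant Epenthesis: [uhipeziv] → [tuhipeziv]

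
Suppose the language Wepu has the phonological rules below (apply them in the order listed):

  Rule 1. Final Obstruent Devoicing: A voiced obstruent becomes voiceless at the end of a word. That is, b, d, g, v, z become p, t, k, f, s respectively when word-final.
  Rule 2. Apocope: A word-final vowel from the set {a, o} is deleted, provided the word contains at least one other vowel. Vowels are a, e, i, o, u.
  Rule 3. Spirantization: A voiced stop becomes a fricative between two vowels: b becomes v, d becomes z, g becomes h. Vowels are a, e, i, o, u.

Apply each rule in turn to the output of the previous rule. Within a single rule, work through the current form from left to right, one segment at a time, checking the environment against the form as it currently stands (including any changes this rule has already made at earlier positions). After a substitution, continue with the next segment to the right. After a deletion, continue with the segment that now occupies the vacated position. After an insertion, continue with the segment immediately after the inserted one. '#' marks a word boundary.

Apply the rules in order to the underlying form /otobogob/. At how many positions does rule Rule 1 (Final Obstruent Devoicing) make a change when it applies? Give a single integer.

Rule 1 Final Obstruent Devoicing: [otobogob] → [otobogop]
Rule 2 Apocope: no change — [otobogop]
Rule 3 Spirantization: [otobogop] → [otovohop]
Rule Rule 1 changed 1 position(s).

1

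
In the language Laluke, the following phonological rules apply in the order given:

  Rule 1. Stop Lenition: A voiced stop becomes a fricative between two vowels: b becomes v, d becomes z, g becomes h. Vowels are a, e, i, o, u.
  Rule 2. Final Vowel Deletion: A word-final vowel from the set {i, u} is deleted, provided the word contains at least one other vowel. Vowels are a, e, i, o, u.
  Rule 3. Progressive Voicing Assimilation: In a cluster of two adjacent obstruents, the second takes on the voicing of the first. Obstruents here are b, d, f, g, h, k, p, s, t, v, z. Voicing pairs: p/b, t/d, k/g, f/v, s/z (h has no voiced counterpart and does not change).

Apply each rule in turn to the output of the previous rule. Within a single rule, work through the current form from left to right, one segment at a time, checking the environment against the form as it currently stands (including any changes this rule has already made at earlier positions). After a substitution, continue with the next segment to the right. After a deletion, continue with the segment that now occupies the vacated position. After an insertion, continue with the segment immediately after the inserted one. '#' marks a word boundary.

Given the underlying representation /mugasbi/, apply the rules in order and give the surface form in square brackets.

Rule 1 Stop Lenition: [mugasbi] → [muhasbi]
Rule 2 Final Vowel Deletion: [muhasbi] → [muhasb]
Rule 3 Progressive Voicing Assimilation: [muhasb] → [muhasp]

[muhasp]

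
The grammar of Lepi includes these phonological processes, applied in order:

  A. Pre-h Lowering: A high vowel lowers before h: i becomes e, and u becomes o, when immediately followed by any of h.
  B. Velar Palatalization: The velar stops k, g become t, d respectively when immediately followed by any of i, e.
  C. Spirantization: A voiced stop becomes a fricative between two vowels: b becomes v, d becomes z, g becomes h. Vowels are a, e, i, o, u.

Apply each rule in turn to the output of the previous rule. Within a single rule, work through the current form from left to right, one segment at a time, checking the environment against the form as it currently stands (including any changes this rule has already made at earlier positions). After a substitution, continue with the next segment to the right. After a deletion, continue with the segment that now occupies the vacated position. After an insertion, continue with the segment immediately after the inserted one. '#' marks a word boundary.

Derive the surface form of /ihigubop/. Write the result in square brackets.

[ehihuvop]

A Pre-h Lowering: [ihigubop] → [ehigubop]
B Velar Palatalization: no change — [ehigubop]
C Spirantization: [ehigubop] → [ehihuvop]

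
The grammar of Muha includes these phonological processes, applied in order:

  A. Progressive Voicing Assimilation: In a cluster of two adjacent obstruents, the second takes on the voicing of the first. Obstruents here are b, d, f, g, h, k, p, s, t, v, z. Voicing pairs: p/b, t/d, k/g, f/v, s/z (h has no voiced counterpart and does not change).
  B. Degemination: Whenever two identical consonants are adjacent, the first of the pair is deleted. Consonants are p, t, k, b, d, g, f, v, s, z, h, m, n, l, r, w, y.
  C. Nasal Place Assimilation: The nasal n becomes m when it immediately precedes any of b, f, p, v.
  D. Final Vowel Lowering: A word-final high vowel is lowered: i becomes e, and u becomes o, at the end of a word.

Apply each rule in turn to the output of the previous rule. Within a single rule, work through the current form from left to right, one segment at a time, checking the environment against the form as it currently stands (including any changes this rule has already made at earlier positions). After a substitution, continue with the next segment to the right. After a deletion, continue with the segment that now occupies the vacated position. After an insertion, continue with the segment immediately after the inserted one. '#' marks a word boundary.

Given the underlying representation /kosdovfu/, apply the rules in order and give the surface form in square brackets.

[kostovo]

A Progressive Voicing Assimilation: [kosdovfu] → [kostovvu]
B Degemination: [kostovvu] → [kostovu]
C Nasal Place Assimilation: no change — [kostovu]
D Final Vowel Lowering: [kostovu] → [kostovo]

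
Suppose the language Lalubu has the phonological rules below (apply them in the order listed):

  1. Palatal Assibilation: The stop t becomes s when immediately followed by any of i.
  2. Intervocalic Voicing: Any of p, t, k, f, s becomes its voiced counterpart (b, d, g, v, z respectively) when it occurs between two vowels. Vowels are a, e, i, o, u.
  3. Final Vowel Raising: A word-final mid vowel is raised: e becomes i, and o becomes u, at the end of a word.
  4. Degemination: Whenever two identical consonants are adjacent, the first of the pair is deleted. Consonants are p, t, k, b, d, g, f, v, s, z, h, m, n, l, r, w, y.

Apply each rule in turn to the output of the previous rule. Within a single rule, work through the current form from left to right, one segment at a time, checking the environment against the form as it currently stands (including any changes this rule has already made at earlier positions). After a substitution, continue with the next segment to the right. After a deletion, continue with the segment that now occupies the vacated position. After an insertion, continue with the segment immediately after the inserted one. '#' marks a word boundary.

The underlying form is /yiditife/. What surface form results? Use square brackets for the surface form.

[yidizivi]

1 Palatal Assibilation: [yiditife] → [yidisife]
2 Intervocalic Voicing: [yidisife] → [yidizive]
3 Final Vowel Raising: [yidizive] → [yidizivi]
4 Degemination: no change — [yidizivi]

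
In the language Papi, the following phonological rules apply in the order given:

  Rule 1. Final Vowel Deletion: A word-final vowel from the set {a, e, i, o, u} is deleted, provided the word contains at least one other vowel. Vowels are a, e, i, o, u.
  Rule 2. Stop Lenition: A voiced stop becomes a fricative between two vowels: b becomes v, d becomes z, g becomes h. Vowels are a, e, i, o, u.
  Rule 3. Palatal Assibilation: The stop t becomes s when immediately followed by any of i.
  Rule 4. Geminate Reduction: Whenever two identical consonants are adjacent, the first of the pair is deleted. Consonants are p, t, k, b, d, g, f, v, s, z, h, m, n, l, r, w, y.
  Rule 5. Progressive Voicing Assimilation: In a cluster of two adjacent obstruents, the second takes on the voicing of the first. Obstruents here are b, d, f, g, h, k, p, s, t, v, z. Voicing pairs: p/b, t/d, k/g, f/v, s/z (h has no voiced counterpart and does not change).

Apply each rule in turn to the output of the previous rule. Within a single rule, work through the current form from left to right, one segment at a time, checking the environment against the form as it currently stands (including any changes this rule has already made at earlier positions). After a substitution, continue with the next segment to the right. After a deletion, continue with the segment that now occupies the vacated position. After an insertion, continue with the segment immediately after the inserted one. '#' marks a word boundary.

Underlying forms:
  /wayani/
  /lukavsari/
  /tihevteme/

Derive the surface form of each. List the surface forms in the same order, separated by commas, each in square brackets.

[wayan], [lukavzar], [sihevdem]

/wayani/:
  Rule 1 Final Vowel Deletion: [wayani] → [wayan]
  Rule 2 Stop Lenition: no change — [wayan]
  Rule 3 Palatal Assibilation: no change — [wayan]
  Rule 4 Geminate Reduction: no change — [wayan]
  Rule 5 Progressive Voicing Assimilation: no change — [wayan]
/lukavsari/:
  Rule 1 Final Vowel Deletion: [lukavsari] → [lukavsar]
  Rule 2 Stop Lenition: no change — [lukavsar]
  Rule 3 Palatal Assibilation: no change — [lukavsar]
  Rule 4 Geminate Reduction: no change — [lukavsar]
  Rule 5 Progressive Voicing Assimilation: [lukavsar] → [lukavzar]
/tihevteme/:
  Rule 1 Final Vowel Deletion: [tihevteme] → [tihevtem]
  Rule 2 Stop Lenition: no change — [tihevtem]
  Rule 3 Palatal Assibilation: [tihevtem] → [sihevtem]
  Rule 4 Geminate Reduction: no change — [sihevtem]
  Rule 5 Progressive Voicing Assimilation: [sihevtem] → [sihevdem]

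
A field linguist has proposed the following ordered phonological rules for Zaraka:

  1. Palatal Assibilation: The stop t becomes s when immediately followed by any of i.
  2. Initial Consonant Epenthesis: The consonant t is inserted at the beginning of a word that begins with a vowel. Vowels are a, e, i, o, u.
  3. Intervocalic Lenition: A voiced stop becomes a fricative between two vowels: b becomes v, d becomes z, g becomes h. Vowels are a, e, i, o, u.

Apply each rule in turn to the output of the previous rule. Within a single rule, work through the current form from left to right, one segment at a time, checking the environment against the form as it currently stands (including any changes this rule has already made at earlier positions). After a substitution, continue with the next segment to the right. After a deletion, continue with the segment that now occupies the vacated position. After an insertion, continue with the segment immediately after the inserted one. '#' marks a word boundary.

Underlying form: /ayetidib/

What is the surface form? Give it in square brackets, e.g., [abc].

1 Palatal Assibilation: [ayetidib] → [ayesidib]
2 Initial Consonant Epenthesis: [ayesidib] → [tayesidib]
3 Intervocalic Lenition: [tayesidib] → [tayesizib]

[tayesizib]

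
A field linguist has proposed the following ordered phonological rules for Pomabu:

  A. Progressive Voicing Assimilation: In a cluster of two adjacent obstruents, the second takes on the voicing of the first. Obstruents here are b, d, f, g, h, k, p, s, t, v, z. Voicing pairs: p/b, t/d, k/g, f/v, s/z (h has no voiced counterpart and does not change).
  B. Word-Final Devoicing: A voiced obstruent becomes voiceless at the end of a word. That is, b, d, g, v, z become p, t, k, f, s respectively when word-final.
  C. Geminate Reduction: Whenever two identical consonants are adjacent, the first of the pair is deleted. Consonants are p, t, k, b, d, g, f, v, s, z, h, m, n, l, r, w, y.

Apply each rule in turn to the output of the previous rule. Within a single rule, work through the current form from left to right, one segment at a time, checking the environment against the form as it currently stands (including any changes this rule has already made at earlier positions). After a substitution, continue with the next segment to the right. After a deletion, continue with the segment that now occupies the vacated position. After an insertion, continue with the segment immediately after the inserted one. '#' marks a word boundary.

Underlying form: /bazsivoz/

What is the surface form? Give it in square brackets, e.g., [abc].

[bazivos]

A Progressive Voicing Assimilation: [bazsivoz] → [bazzivoz]
B Word-Final Devoicing: [bazzivoz] → [bazzivos]
C Geminate Reduction: [bazzivos] → [bazivos]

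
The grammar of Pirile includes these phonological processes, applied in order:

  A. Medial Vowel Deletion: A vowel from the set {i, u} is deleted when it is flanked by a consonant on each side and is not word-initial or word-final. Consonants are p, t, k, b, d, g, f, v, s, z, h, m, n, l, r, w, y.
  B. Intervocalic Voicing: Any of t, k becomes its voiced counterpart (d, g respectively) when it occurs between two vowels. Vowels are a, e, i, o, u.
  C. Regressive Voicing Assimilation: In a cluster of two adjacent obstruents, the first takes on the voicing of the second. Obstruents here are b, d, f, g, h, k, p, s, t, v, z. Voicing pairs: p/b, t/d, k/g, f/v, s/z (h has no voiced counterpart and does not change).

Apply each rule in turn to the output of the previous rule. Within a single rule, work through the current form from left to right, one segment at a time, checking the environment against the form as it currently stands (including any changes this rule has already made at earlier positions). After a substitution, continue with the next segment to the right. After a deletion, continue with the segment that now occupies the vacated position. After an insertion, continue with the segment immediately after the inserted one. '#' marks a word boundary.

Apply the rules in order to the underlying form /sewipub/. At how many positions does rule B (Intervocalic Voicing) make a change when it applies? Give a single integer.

0

A Medial Vowel Deletion: [sewipub] → [sewpb]
B Intervocalic Voicing: no change — [sewpb]
C Regressive Voicing Assimilation: [sewpb] → [sewbb]
Rule B changed 0 position(s).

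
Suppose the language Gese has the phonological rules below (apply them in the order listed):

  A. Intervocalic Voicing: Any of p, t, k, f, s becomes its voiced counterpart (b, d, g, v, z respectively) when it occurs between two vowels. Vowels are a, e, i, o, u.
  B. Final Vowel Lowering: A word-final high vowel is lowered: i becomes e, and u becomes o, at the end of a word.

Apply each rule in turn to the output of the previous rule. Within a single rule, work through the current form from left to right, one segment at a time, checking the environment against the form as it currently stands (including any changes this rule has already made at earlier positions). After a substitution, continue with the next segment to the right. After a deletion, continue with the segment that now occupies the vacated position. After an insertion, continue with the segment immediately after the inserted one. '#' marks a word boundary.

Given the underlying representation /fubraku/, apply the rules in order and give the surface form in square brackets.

[fubrago]

A Intervocalic Voicing: [fubraku] → [fubragu]
B Final Vowel Lowering: [fubragu] → [fubrago]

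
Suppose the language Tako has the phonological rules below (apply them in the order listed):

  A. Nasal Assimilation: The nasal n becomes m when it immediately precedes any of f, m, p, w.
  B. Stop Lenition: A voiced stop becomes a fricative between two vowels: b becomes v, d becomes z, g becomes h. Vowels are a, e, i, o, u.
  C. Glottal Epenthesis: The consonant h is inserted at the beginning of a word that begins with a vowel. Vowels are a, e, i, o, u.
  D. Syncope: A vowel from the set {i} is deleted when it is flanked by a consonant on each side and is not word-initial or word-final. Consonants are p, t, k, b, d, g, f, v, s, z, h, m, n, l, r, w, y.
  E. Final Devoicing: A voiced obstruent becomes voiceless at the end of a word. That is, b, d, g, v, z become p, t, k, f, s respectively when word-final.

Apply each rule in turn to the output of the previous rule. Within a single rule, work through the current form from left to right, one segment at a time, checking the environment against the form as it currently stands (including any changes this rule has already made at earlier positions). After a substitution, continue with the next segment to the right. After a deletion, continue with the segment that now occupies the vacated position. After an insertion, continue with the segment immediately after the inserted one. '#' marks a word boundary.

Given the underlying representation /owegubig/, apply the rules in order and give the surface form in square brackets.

[howehuvk]

A Nasal Assimilation: no change — [owegubig]
B Stop Lenition: [owegubig] → [owehuvig]
C Glottal Epenthesis: [owehuvig] → [howehuvig]
D Syncope: [howehuvig] → [howehuvg]
E Final Devoicing: [howehuvg] → [howehuvk]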